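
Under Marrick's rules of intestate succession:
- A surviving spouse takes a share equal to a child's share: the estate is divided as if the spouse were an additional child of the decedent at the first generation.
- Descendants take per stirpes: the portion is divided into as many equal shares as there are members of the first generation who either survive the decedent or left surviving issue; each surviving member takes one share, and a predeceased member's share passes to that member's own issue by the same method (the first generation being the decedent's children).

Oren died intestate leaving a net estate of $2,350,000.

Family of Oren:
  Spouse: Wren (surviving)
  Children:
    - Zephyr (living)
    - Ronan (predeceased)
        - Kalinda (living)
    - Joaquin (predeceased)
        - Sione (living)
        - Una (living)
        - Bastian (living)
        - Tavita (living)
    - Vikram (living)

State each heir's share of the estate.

Wren: $470,000; Zephyr: $470,000; Kalinda: $470,000; Sione: $117,500; Una: $117,500; Bastian: $117,500; Tavita: $117,500; Vikram: $470,000

The spouse counts as an additional share at the children's level, so there are 5 primary shares of $470,000. Wren takes one such share ($470,000).
The children's combined portion ($1,880,000) is divided into 4 shares of $470,000: Zephyr and Vikram each take $470,000; Ronan's $470,000 share passes to Ronan's issue; Joaquin's $470,000 share passes to Joaquin's issue.
Ronan's share ($470,000) passes entirely to Kalinda.
Joaquin's share ($470,000) is divided into 4 shares of $117,500: Sione, Una, Bastian, and Tavita each take $117,500.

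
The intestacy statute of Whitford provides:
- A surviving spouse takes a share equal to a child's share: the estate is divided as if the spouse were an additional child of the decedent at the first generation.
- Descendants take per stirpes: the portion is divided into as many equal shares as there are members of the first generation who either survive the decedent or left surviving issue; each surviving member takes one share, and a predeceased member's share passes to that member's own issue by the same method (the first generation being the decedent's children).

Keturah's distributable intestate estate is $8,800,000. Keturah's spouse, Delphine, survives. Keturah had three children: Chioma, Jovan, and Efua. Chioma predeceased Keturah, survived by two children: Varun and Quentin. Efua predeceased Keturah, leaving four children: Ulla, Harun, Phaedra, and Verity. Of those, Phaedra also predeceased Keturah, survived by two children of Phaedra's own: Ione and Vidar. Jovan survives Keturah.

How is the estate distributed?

The spouse counts as an additional share at the children's level, so there are 4 primary shares of $2,200,000. Delphine takes one such share ($2,200,000).
The children's combined portion ($6,600,000) is divided into 3 shares of $2,200,000: Jovan takes $2,200,000; Chioma's $2,200,000 share passes to Chioma's issue; Efua's $2,200,000 share passes to Efua's issue.
Chioma's share ($2,200,000) is divided into 2 shares of $1,100,000: Varun and Quentin each take $1,100,000.
Efua's share ($2,200,000) is divided into 4 shares of $550,000: Ulla, Harun, and Verity each take $550,000; Phaedra's $550,000 share passes to Phaedra's issue.
Phaedra's share ($550,000) is divided into 2 shares of $275,000: Ione and Vidar each take $275,000.

Delphine: $2,200,000; Varun: $1,100,000; Quentin: $1,100,000; Jovan: $2,200,000; Ulla: $550,000; Harun: $550,000; Ione: $275,000; Vidar: $275,000; Verity: $550,000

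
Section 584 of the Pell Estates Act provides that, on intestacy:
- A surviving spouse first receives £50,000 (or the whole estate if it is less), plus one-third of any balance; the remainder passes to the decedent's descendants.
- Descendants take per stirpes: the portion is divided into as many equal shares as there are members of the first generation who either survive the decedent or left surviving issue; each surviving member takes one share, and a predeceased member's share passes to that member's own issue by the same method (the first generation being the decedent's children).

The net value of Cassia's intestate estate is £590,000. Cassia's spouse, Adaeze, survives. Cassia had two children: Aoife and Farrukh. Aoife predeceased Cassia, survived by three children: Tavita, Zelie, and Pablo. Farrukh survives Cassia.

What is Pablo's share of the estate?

Adaeze first takes £50,000, leaving a balance of £540,000. Adaeze then takes one-third of the balance (£180,000), for a total of £230,000. The remaining £360,000 passes to the descendants.
The descendants' portion (£360,000) is divided into 2 shares of £180,000: Farrukh takes £180,000; Aoife's £180,000 share passes to Aoife's issue.
Aoife's share (£180,000) is divided into 3 shares of £60,000: Tavita, Zelie, and Pablo each take £60,000.

Pablo receives £60,000.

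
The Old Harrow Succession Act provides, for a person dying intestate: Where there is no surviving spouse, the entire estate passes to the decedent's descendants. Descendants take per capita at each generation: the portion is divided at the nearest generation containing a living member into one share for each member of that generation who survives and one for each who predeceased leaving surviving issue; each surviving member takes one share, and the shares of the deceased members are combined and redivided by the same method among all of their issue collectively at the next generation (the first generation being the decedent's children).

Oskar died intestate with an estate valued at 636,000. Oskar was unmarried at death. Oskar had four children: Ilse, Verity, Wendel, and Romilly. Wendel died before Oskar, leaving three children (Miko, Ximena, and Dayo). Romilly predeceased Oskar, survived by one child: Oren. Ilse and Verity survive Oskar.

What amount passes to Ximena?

The entire 636,000 passes to the descendants.
That amount (636,000) is divided at the children's generation into 4 shares of 159,000. Ilse and Verity each take 159,000. The 2 shares of the deceased (Wendel and Romilly) are combined into a pool of 318,000.
That pool (318,000) is divided at the grandchildren's generation equally among Miko, Ximena, Dayo, and Oren: 79,500 each.

Ximena receives 79,500.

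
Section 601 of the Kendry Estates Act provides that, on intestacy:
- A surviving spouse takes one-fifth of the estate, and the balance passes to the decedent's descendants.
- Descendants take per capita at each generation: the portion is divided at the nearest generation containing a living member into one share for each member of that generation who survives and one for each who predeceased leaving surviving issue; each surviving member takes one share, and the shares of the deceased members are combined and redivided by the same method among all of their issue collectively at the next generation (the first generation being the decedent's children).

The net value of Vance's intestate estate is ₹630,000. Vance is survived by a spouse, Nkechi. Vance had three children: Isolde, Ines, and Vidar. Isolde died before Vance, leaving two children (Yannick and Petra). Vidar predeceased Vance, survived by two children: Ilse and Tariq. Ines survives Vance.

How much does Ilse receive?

Ilse receives ₹84,000.

Nkechi takes one-fifth of ₹630,000 = ₹126,000. The remaining ₹504,000 passes to the descendants.
The descendants' portion (₹504,000) is divided at the children's generation into 3 shares of ₹168,000. Ines takes ₹168,000. The 2 shares of the deceased (Isolde and Vidar) are combined into a pool of ₹336,000.
That pool (₹336,000) is divided at the grandchildren's generation equally among Yannick, Petra, Ilse, and Tariq: ₹84,000 each.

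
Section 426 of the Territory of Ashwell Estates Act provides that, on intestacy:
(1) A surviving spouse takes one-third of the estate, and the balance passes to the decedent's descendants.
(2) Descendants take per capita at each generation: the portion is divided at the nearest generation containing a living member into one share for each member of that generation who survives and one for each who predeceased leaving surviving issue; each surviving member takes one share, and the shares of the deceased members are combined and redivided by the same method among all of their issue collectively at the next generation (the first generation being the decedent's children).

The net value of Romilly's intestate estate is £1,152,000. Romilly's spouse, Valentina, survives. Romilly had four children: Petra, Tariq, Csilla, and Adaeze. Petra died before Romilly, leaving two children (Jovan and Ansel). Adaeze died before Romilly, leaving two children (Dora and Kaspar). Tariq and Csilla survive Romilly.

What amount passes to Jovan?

Jovan receives £96,000.

Valentina takes one-third of £1,152,000 = £384,000. The remaining £768,000 passes to the descendants.
The descendants' portion (£768,000) is divided at the children's generation into 4 shares of £192,000. Tariq and Csilla each take £192,000. The 2 shares of the deceased (Petra and Adaeze) are combined into a pool of £384,000.
That pool (£384,000) is divided at the grandchildren's generation equally among Jovan, Ansel, Dora, and Kaspar: £96,000 each.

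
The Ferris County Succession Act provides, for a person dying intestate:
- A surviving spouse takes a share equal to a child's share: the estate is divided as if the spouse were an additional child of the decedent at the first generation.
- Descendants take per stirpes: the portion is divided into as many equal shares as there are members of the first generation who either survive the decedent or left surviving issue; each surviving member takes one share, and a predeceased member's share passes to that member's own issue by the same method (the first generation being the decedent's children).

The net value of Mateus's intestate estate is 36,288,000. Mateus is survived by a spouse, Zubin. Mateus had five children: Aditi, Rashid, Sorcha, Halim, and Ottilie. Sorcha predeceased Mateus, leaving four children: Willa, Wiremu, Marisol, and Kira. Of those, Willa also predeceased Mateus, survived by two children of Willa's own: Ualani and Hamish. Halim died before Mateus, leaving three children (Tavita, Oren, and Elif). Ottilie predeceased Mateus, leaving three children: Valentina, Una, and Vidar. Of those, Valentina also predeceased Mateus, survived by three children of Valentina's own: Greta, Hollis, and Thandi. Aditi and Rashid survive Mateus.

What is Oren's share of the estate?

The spouse counts as an additional share at the children's level, so there are 6 primary shares of 6,048,000. Zubin takes one such share (6,048,000).
The children's combined portion (30,240,000) is divided into 5 shares of 6,048,000: Aditi and Rashid each take 6,048,000; Sorcha's 6,048,000 share passes to Sorcha's issue; Halim's 6,048,000 share passes to Halim's issue; Ottilie's 6,048,000 share passes to Ottilie's issue.
Sorcha's share (6,048,000) is divided into 4 shares of 1,512,000: Wiremu, Marisol, and Kira each take 1,512,000; Willa's 1,512,000 share passes to Willa's issue.
Willa's share (1,512,000) is divided into 2 shares of 756,000: Ualani and Hamish each take 756,000.
Halim's share (6,048,000) is divided into 3 shares of 2,016,000: Tavita, Oren, and Elif each take 2,016,000.
Ottilie's share (6,048,000) is divided into 3 shares of 2,016,000: Una and Vidar each take 2,016,000; Valentina's 2,016,000 share passes to Valentina's issue.
Valentina's share (2,016,000) is divided into 3 shares of 672,000: Greta, Hollis, and Thandi each take 672,000.

Oren receives 2,016,000.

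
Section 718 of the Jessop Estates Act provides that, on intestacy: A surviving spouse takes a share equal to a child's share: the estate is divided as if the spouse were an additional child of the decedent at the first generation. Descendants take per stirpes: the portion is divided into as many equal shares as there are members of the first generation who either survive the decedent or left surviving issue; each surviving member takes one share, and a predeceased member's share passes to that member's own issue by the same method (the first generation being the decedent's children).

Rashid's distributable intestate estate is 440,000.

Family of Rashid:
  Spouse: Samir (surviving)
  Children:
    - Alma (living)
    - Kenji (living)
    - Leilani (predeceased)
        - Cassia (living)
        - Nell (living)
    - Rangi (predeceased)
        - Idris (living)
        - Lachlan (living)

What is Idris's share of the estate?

The spouse counts as an additional share at the children's level, so there are 5 primary shares of 88,000. Samir takes one such share (88,000).
The children's combined portion (352,000) is divided into 4 shares of 88,000: Alma and Kenji each take 88,000; Leilani's 88,000 share passes to Leilani's issue; Rangi's 88,000 share passes to Rangi's issue.
Leilani's share (88,000) is divided into 2 shares of 44,000: Cassia and Nell each take 44,000.
Rangi's share (88,000) is divided into 2 shares of 44,000: Idris and Lachlan each take 44,000.

Idris receives 44,000.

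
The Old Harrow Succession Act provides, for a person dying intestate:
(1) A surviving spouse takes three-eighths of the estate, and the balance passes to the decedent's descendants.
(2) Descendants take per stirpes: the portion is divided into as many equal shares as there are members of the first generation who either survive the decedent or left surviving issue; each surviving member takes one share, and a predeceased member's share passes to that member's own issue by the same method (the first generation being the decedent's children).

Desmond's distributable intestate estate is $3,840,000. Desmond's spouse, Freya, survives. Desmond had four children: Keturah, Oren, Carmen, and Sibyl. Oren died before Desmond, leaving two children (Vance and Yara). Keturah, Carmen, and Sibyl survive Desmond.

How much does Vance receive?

Vance receives $300,000.

Freya takes three-eighths of $3,840,000 = $1,440,000. The remaining $2,400,000 passes to the descendants.
The descendants' portion ($2,400,000) is divided into 4 shares of $600,000: Keturah, Carmen, and Sibyl each take $600,000; Oren's $600,000 share passes to Oren's issue.
Oren's share ($600,000) is divided into 2 shares of $300,000: Vance and Yara each take $300,000.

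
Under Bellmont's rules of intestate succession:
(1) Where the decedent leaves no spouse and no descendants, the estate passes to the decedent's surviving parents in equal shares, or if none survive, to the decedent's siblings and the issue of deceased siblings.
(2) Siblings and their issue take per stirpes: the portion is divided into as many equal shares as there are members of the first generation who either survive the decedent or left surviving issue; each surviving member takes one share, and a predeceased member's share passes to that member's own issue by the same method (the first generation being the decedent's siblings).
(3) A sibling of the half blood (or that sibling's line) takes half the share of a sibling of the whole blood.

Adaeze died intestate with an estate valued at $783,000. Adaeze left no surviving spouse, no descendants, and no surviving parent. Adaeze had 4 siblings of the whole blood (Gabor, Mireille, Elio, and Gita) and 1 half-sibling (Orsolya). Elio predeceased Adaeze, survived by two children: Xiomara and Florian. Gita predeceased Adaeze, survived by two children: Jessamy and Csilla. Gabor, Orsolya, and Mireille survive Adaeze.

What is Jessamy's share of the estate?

Jessamy receives $87,000.

The entire $783,000 passes to the siblings and their issue.
Counting each half-blood sibling's line as half a unit, there are 9/2 units in $783,000, so one unit is $174,000. Whole-blood lines (Gabor, Mireille, Elio, and Gita) take $174,000 each; half-blood lines (Orsolya) take $87,000 each.
Elio's share ($174,000) is divided into 2 shares of $87,000: Xiomara and Florian each take $87,000.
Gita's share ($174,000) is divided into 2 shares of $87,000: Jessamy and Csilla each take $87,000.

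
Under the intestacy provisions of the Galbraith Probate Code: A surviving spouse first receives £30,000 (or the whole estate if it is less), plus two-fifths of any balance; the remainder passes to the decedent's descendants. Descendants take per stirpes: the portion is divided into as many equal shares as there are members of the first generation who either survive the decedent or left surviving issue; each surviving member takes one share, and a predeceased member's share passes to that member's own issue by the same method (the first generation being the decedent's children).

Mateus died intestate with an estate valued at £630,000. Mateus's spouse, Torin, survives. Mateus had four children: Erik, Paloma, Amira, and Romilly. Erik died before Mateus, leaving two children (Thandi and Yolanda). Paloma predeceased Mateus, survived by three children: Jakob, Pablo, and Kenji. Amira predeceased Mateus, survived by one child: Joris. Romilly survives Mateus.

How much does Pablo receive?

Torin first takes £30,000, leaving a balance of £600,000. Torin then takes two-fifths of the balance (£240,000), for a total of £270,000. The remaining £360,000 passes to the descendants.
The descendants' portion (£360,000) is divided into 4 shares of £90,000: Romilly takes £90,000; Erik's £90,000 share passes to Erik's issue; Paloma's £90,000 share passes to Paloma's issue; Amira's £90,000 share passes to Amira's issue.
Erik's share (£90,000) is divided into 2 shares of £45,000: Thandi and Yolanda each take £45,000.
Paloma's share (£90,000) is divided into 3 shares of £30,000: Jakob, Pablo, and Kenji each take £30,000.
Amira's share (£90,000) passes entirely to Joris.

Pablo receives £30,000.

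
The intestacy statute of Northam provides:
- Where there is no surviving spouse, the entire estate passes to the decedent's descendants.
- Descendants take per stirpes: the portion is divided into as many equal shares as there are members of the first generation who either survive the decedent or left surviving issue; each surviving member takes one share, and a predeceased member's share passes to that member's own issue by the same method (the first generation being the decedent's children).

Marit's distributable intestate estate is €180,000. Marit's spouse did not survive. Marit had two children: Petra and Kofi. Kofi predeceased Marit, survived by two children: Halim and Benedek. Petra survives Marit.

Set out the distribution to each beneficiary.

Petra: €90,000; Halim: €45,000; Benedek: €45,000

The entire €180,000 passes to the descendants.
That amount (€180,000) is divided into 2 shares of €90,000: Petra takes €90,000; Kofi's €90,000 share passes to Kofi's issue.
Kofi's share (€90,000) is divided into 2 shares of €45,000: Halim and Benedek each take €45,000.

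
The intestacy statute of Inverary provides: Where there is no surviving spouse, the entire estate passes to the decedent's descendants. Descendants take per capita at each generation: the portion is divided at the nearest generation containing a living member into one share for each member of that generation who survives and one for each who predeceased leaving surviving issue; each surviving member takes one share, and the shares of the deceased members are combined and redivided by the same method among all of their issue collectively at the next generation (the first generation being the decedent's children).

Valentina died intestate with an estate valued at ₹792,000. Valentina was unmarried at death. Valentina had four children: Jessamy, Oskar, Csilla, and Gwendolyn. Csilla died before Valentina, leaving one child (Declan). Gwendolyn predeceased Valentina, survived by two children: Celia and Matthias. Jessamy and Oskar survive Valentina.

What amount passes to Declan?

Declan receives ₹132,000.

The entire ₹792,000 passes to the descendants.
That amount (₹792,000) is divided at the children's generation into 4 shares of ₹198,000. Jessamy and Oskar each take ₹198,000. The 2 shares of the deceased (Csilla and Gwendolyn) are combined into a pool of ₹396,000.
That pool (₹396,000) is divided at the grandchildren's generation equally among Declan, Celia, and Matthias: ₹132,000 each.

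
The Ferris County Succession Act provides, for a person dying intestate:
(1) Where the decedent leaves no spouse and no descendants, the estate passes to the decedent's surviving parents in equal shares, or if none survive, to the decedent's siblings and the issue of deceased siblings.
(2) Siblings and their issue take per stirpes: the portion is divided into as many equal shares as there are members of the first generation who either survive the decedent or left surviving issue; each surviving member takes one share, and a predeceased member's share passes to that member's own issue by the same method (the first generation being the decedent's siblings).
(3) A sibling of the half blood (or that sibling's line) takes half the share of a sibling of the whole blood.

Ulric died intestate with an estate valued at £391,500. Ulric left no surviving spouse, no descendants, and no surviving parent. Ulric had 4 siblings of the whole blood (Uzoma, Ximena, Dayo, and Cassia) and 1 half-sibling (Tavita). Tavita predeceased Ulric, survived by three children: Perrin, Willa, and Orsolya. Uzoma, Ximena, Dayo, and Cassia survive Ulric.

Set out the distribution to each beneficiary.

Uzoma: £87,000; Ximena: £87,000; Dayo: £87,000; Cassia: £87,000; Perrin: £14,500; Willa: £14,500; Orsolya: £14,500

The entire £391,500 passes to the siblings and their issue.
Counting each half-blood sibling's line as half a unit, there are 9/2 units in £391,500, so one unit is £87,000. Whole-blood lines (Uzoma, Ximena, Dayo, and Cassia) take £87,000 each; half-blood lines (Tavita) take £43,500 each.
Tavita's share (£43,500) is divided into 3 shares of £14,500: Perrin, Willa, and Orsolya each take £14,500.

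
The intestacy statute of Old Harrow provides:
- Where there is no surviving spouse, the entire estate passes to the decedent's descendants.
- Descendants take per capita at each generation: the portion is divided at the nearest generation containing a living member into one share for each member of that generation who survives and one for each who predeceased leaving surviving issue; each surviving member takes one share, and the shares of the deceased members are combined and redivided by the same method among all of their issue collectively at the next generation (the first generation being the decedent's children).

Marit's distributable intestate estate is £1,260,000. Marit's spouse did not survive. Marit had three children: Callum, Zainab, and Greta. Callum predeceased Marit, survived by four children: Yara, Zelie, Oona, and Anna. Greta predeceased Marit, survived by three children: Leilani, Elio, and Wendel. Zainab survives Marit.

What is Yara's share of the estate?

Yara receives £120,000.

The entire £1,260,000 passes to the descendants.
That amount (£1,260,000) is divided at the children's generation into 3 shares of £420,000. Zainab takes £420,000. The 2 shares of the deceased (Callum and Greta) are combined into a pool of £840,000.
That pool (£840,000) is divided at the grandchildren's generation equally among Yara, Zelie, Oona, Anna, Leilani, Elio, and Wendel: £120,000 each.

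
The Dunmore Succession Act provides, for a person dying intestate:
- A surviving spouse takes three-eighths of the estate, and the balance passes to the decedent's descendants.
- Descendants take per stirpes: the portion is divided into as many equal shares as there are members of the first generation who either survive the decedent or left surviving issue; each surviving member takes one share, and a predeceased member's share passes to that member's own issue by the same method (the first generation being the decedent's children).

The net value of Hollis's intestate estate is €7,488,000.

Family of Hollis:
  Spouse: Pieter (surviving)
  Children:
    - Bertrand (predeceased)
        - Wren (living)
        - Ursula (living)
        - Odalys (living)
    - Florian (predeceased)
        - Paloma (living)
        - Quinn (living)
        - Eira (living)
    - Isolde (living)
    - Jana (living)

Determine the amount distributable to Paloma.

Paloma receives €390,000.

Pieter takes three-eighths of €7,488,000 = €2,808,000. The remaining €4,680,000 passes to the descendants.
The descendants' portion (€4,680,000) is divided into 4 shares of €1,170,000: Isolde and Jana each take €1,170,000; Bertrand's €1,170,000 share passes to Bertrand's issue; Florian's €1,170,000 share passes to Florian's issue.
Bertrand's share (€1,170,000) is divided into 3 shares of €390,000: Wren, Ursula, and Odalys each take €390,000.
Florian's share (€1,170,000) is divided into 3 shares of €390,000: Paloma, Quinn, and Eira each take €390,000.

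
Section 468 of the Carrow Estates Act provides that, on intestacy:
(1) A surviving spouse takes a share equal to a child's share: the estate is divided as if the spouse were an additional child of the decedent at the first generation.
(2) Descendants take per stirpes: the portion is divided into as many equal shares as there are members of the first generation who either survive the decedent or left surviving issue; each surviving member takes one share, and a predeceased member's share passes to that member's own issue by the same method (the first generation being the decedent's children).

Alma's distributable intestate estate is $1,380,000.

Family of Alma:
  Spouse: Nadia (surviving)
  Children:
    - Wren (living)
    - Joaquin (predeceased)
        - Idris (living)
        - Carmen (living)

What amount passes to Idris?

The spouse counts as an additional share at the children's level, so there are 3 primary shares of $460,000. Nadia takes one such share ($460,000).
The children's combined portion ($920,000) is divided into 2 shares of $460,000: Wren takes $460,000; Joaquin's $460,000 share passes to Joaquin's issue.
Joaquin's share ($460,000) is divided into 2 shares of $230,000: Idris and Carmen each take $230,000.

Idris receives $230,000.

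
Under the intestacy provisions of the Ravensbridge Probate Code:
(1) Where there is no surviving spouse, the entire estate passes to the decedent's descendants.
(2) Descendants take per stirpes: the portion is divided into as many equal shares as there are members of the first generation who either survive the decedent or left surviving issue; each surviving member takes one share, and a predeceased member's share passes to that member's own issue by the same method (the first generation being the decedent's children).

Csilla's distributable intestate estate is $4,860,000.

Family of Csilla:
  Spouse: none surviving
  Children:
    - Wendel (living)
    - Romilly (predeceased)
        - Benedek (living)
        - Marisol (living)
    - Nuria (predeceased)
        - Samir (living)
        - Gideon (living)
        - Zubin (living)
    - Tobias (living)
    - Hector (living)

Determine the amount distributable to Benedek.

Benedek receives $486,000.

The entire $4,860,000 passes to the descendants.
That amount ($4,860,000) is divided into 5 shares of $972,000: Wendel, Tobias, and Hector each take $972,000; Romilly's $972,000 share passes to Romilly's issue; Nuria's $972,000 share passes to Nuria's issue.
Romilly's share ($972,000) is divided into 2 shares of $486,000: Benedek and Marisol each take $486,000.
Nuria's share ($972,000) is divided into 3 shares of $324,000: Samir, Gideon, and Zubin each take $324,000.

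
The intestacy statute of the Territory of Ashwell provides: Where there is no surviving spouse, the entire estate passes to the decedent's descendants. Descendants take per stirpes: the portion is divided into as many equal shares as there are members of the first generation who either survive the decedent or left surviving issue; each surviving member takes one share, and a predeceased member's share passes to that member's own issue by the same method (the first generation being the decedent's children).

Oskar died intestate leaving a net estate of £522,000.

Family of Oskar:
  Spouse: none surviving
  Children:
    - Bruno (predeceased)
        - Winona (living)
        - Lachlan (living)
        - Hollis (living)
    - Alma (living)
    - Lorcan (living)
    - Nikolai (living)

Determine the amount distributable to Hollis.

Hollis receives £43,500.

The entire £522,000 passes to the descendants.
That amount (£522,000) is divided into 4 shares of £130,500: Alma, Lorcan, and Nikolai each take £130,500; Bruno's £130,500 share passes to Bruno's issue.
Bruno's share (£130,500) is divided into 3 shares of £43,500: Winona, Lachlan, and Hollis each take £43,500.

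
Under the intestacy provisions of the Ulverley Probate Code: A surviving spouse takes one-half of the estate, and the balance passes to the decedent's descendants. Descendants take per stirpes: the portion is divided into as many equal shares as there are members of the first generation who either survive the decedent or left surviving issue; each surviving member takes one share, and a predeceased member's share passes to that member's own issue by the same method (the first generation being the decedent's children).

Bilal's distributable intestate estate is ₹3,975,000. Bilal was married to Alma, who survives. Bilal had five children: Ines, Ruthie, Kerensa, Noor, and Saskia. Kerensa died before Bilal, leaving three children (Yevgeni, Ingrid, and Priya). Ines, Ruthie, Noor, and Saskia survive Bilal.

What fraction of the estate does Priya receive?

Priya receives 1/30 of the estate.

Alma takes one-half of ₹3,975,000 = ₹1,987,500. The remaining ₹1,987,500 passes to the descendants.
The descendants' portion (₹1,987,500) is divided into 5 shares of ₹397,500: Ines, Ruthie, Noor, and Saskia each take ₹397,500; Kerensa's ₹397,500 share passes to Kerensa's issue.
Kerensa's share (₹397,500) is divided into 3 shares of ₹132,500: Yevgeni, Ingrid, and Priya each take ₹132,500.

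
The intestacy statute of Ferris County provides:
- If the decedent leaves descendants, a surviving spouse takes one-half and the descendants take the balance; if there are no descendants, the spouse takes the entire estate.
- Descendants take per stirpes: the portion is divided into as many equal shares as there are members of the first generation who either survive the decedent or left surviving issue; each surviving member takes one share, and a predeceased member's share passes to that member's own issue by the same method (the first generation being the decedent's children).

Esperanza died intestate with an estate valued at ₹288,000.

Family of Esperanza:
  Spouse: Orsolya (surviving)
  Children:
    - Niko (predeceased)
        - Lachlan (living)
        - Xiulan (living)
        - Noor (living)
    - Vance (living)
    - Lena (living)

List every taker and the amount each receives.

Orsolya: ₹144,000; Lachlan: ₹16,000; Xiulan: ₹16,000; Noor: ₹16,000; Vance: ₹48,000; Lena: ₹48,000

Orsolya takes one-half of ₹288,000 = ₹144,000. The remaining ₹144,000 passes to the descendants.
The descendants' portion (₹144,000) is divided into 3 shares of ₹48,000: Vance and Lena each take ₹48,000; Niko's ₹48,000 share passes to Niko's issue.
Niko's share (₹48,000) is divided into 3 shares of ₹16,000: Lachlan, Xiulan, and Noor each take ₹16,000.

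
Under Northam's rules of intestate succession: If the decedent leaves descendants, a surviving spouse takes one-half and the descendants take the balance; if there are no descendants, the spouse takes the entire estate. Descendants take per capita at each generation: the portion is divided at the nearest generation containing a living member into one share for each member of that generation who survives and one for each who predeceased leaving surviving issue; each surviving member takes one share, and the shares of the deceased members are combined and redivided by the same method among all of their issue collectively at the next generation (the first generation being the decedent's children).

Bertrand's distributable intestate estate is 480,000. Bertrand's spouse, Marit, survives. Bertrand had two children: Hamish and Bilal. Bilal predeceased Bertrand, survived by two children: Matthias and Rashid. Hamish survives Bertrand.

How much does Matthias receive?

Matthias receives 60,000.

Marit takes one-half of 480,000 = 240,000. The remaining 240,000 passes to the descendants.
The descendants' portion (240,000) is divided at the children's generation into 2 shares of 120,000. Hamish takes 120,000. The remaining share for the deceased Bilal (120,000) is carried to the next generation.
That pool (120,000) is divided at the grandchildren's generation equally among Matthias and Rashid: 60,000 each.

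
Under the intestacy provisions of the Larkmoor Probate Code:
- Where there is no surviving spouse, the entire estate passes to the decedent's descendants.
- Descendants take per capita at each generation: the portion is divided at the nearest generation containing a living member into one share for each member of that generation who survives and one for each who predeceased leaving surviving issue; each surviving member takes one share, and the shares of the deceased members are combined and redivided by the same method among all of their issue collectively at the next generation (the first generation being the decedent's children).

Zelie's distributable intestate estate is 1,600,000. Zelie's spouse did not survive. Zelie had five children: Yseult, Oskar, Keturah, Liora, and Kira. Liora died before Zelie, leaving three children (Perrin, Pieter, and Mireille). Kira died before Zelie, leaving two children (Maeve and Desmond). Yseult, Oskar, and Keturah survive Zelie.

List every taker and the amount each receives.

The entire 1,600,000 passes to the descendants.
That amount (1,600,000) is divided at the children's generation into 5 shares of 320,000. Yseult, Oskar, and Keturah each take 320,000. The 2 shares of the deceased (Liora and Kira) are combined into a pool of 640,000.
That pool (640,000) is divided at the grandchildren's generation equally among Perrin, Pieter, Mireille, Maeve, and Desmond: 128,000 each.

Yseult: 320,000; Oskar: 320,000; Keturah: 320,000; Perrin: 128,000; Pieter: 128,000; Mireille: 128,000; Maeve: 128,000; Desmond: 128,000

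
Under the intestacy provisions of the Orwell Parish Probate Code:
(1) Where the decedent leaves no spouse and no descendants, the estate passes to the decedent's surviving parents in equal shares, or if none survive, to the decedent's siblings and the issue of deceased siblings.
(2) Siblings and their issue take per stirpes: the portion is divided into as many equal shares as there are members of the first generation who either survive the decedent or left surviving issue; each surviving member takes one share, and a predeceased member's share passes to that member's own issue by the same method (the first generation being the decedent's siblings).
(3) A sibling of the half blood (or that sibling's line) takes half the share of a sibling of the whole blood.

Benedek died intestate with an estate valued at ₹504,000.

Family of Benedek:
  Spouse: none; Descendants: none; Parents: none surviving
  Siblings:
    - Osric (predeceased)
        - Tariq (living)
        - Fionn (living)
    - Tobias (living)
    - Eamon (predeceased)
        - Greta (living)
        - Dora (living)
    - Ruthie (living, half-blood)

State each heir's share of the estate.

The entire ₹504,000 passes to the siblings and their issue.
Counting each half-blood sibling's line as half a unit, there are 7/2 units in ₹504,000, so one unit is ₹144,000. Whole-blood lines (Osric, Tobias, and Eamon) take ₹144,000 each; half-blood lines (Ruthie) take ₹72,000 each.
Osric's share (₹144,000) is divided into 2 shares of ₹72,000: Tariq and Fionn each take ₹72,000.
Eamon's share (₹144,000) is divided into 2 shares of ₹72,000: Greta and Dora each take ₹72,000.

Tariq: ₹72,000; Fionn: ₹72,000; Tobias: ₹144,000; Greta: ₹72,000; Dora: ₹72,000; Ruthie: ₹72,000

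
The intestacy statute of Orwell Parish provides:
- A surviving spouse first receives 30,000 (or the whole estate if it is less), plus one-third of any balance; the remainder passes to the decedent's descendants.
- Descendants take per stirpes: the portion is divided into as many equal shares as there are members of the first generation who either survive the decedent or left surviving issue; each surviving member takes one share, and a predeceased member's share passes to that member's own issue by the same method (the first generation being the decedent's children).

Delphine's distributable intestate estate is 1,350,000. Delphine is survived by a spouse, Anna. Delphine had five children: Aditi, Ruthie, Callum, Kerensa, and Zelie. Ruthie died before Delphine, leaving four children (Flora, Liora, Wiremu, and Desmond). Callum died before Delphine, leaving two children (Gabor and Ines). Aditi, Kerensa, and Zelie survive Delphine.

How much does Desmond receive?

Anna first takes 30,000, leaving a balance of 1,320,000. Anna then takes one-third of the balance (440,000), for a total of 470,000. The remaining 880,000 passes to the descendants.
The descendants' portion (880,000) is divided into 5 shares of 176,000: Aditi, Kerensa, and Zelie each take 176,000; Ruthie's 176,000 share passes to Ruthie's issue; Callum's 176,000 share passes to Callum's issue.
Ruthie's share (176,000) is divided into 4 shares of 44,000: Flora, Liora, Wiremu, and Desmond each take 44,000.
Callum's share (176,000) is divided into 2 shares of 88,000: Gabor and Ines each take 88,000.

Desmond receives 44,000.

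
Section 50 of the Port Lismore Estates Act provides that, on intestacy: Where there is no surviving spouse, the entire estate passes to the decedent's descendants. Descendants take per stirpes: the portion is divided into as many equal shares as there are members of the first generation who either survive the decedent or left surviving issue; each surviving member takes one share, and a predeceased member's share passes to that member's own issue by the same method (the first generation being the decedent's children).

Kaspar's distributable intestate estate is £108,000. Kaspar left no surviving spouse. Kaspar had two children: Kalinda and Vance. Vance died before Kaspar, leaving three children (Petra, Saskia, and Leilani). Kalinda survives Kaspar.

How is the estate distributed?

The entire £108,000 passes to the descendants.
That amount (£108,000) is divided into 2 shares of £54,000: Kalinda takes £54,000; Vance's £54,000 share passes to Vance's issue.
Vance's share (£54,000) is divided into 3 shares of £18,000: Petra, Saskia, and Leilani each take £18,000.

Kalinda: £54,000; Petra: £18,000; Saskia: £18,000; Leilani: £18,000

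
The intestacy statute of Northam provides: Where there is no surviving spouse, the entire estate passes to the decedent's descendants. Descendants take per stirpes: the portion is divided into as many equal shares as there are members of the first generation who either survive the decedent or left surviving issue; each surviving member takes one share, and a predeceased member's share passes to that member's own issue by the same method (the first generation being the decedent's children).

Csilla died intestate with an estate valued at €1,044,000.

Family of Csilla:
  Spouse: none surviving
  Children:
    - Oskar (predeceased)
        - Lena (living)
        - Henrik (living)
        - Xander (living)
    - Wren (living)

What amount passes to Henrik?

The entire €1,044,000 passes to the descendants.
That amount (€1,044,000) is divided into 2 shares of €522,000: Wren takes €522,000; Oskar's €522,000 share passes to Oskar's issue.
Oskar's share (€522,000) is divided into 3 shares of €174,000: Lena, Henrik, and Xander each take €174,000.

Henrik receives €174,000.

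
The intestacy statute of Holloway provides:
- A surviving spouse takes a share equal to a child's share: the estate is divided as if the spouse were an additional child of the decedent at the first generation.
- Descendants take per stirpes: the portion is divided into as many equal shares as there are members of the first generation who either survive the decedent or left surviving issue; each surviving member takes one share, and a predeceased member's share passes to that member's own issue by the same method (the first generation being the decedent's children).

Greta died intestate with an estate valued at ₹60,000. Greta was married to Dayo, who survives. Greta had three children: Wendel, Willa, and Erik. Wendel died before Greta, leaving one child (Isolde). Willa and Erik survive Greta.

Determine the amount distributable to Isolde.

The spouse counts as an additional share at the children's level, so there are 4 primary shares of ₹15,000. Dayo takes one such share (₹15,000).
The children's combined portion (₹45,000) is divided into 3 shares of ₹15,000: Willa and Erik each take ₹15,000; Wendel's ₹15,000 share passes to Wendel's issue.
Wendel's share (₹15,000) passes entirely to Isolde.

Isolde receives ₹15,000.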